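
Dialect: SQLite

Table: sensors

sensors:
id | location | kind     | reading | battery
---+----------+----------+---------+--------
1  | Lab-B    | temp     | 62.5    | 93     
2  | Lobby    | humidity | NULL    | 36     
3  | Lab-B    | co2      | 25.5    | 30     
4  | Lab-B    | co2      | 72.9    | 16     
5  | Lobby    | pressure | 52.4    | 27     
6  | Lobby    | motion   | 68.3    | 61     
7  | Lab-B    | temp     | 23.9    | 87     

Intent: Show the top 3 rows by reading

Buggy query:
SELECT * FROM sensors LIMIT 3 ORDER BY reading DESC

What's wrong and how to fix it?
Bug: ORDER BY cannot follow LIMIT; LIMIT is the final clause

Fix: Sort with ORDER BY, then apply LIMIT

Corrected query:
SELECT * FROM sensors ORDER BY reading DESC LIMIT 3

Result:
id | location | kind   | reading | battery
---+----------+--------+---------+--------
4  | Lab-B    | co2    | 72.9    | 16     
6  | Lobby    | motion | 68.3    | 61     
1  | Lab-B    | temp   | 62.5    | 93     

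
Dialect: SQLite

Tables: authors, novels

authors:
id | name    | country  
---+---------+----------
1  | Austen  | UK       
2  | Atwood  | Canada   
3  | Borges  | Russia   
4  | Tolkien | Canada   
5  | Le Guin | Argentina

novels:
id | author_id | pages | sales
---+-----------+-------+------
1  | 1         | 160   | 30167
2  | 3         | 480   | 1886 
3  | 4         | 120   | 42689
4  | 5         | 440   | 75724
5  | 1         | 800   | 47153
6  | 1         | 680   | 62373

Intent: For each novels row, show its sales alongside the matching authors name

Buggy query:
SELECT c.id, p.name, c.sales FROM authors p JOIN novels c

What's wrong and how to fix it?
Bug: JOIN with no ON clause produces a cartesian product; every novels row pairs with every authors row

Fix: Add ON c.author_id = p.id to the JOIN

Corrected query:
SELECT c.id, p.name, c.sales FROM authors p JOIN novels c ON c.author_id = p.id

Result:
id | name    | sales
---+---------+------
1  | Austen  | 30167
2  | Borges  | 1886 
3  | Tolkien | 42689
4  | Le Guin | 75724
5  | Austen  | 47153
6  | Austen  | 62373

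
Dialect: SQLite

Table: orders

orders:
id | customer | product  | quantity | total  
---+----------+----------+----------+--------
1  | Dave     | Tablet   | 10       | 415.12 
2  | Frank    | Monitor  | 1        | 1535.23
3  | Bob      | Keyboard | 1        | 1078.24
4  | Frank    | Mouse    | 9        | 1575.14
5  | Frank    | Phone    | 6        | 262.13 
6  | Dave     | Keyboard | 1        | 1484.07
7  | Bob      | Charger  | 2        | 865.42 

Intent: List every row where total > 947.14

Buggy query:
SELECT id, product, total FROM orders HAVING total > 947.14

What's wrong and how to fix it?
Bug: This is a non-aggregate query (no GROUP BY, no aggregates), so in SQLite the HAVING clause is invalid here; a row-level condition belongs in WHERE

Fix: Replace HAVING with WHERE since the condition applies to individual rows

Corrected query:
SELECT id, product, total FROM orders WHERE total > 947.14

Result:
id | product  | total  
---+----------+--------
2  | Monitor  | 1535.23
3  | Keyboard | 1078.24
4  | Mouse    | 1575.14
6  | Keyboard | 1484.07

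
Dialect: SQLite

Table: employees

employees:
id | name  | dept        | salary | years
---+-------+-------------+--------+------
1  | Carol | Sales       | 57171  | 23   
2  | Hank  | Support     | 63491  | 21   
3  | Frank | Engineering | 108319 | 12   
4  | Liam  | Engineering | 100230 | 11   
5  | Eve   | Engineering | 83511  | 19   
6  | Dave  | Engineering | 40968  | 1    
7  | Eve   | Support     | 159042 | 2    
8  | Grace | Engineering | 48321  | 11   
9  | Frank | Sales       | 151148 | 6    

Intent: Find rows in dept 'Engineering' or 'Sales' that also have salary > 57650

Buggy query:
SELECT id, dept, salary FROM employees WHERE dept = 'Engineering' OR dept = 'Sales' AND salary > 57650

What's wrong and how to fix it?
Bug: Without parentheses, AND is evaluated before OR, so the salary filter only applies to the 'Sales' branch

Fix: Group the OR with parentheses (or use IN), then AND the threshold

Corrected query:
SELECT id, dept, salary FROM employees WHERE (dept = 'Engineering' OR dept = 'Sales') AND salary > 57650

Result:
id | dept        | salary
---+-------------+-------
3  | Engineering | 108319
4  | Engineering | 100230
5  | Engineering | 83511 
9  | Sales       | 151148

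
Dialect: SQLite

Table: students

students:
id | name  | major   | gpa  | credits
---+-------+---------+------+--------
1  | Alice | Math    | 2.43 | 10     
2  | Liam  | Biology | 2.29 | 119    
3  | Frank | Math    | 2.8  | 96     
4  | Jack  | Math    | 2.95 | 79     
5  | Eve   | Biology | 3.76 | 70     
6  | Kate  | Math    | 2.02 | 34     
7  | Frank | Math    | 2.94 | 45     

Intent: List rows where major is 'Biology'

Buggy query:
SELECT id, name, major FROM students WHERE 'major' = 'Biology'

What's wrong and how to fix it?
Bug: 'major' in single quotes is a string literal, not the column; the comparison is literal-vs-literal and never true

Fix: Reference the column as major without single quotes

Corrected query:
SELECT id, name, major FROM students WHERE major = 'Biology'

Result:
id | name | major  
---+------+--------
2  | Liam | Biology
5  | Eve  | Biology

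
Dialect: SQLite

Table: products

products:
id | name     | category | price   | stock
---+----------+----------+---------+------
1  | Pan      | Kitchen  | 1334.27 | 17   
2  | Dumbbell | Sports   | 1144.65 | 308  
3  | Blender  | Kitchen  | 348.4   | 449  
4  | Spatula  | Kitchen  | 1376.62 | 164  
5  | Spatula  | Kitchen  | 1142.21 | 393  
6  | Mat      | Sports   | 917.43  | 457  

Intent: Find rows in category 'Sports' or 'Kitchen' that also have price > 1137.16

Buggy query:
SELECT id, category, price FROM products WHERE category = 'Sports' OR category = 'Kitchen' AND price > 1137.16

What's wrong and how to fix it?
Bug: AND binds tighter than OR, so this parses as category = 'Sports' OR (category = 'Kitchen' AND price > 1137.16)

Fix: Add parentheses around the OR so the AND applies to both alternatives

Corrected query:
SELECT id, category, price FROM products WHERE (category = 'Sports' OR category = 'Kitchen') AND price > 1137.16

Result:
id | category | price  
---+----------+--------
1  | Kitchen  | 1334.27
2  | Sports   | 1144.65
4  | Kitchen  | 1376.62
5  | Kitchen  | 1142.21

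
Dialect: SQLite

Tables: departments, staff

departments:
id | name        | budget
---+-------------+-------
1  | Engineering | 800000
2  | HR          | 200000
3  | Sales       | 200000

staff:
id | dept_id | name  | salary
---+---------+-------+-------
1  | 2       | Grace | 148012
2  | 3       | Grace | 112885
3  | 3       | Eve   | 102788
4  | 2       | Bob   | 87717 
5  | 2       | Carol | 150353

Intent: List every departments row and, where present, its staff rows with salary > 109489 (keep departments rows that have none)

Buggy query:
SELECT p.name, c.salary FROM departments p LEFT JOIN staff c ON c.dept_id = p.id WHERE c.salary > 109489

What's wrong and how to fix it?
Bug: A WHERE condition on the right-hand table after LEFT JOIN drops unmatched parents

Fix: Put 'c.salary > 109489' in the JOIN's ON clause instead of WHERE

Corrected query:
SELECT p.name, c.salary FROM departments p LEFT JOIN staff c ON c.dept_id = p.id AND c.salary > 109489

Result:
name        | salary
------------+-------
Engineering | NULL  
HR          | 148012
HR          | 150353
Sales       | 112885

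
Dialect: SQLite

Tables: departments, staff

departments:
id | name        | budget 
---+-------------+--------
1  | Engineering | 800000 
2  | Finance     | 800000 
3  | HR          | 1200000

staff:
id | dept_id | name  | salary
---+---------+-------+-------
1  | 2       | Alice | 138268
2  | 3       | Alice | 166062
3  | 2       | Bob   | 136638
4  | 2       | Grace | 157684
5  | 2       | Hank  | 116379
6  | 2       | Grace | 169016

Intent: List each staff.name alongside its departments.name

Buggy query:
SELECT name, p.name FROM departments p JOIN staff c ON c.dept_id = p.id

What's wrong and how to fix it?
Bug: 'name' exists in both joined tables, so the database can't tell which one is meant

Fix: Qualify the column with its table alias (c.name)

Corrected query:
SELECT c.name, p.name FROM departments p JOIN staff c ON c.dept_id = p.id

Result:
name  | name   
------+--------
Alice | Finance
Alice | HR     
Bob   | Finance
Grace | Finance
Hank  | Finance
Grace | Finance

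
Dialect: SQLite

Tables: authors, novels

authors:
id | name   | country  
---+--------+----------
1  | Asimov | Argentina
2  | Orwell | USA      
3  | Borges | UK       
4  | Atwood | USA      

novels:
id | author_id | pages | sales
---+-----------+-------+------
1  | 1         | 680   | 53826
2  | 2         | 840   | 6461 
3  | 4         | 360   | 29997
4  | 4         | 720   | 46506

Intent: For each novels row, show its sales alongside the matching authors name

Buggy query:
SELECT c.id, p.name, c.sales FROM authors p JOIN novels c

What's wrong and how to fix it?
Bug: JOIN with no ON clause produces a cartesian product; every novels row pairs with every authors row

Fix: Add ON c.author_id = p.id to the JOIN

Corrected query:
SELECT c.id, p.name, c.sales FROM authors p JOIN novels c ON c.author_id = p.id

Result:
id | name   | sales
---+--------+------
1  | Asimov | 53826
2  | Orwell | 6461 
3  | Atwood | 29997
4  | Atwood | 46506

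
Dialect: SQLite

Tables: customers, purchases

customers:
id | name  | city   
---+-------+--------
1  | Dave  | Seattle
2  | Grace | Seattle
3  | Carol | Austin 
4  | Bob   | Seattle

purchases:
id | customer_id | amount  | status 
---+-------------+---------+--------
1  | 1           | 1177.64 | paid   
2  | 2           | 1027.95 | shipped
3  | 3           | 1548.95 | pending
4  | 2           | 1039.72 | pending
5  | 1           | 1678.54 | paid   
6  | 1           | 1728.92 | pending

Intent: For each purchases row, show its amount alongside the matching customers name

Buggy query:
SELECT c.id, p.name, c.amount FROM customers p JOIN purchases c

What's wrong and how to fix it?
Bug: Missing join condition: each purchases row is matched to all customers rows instead of just its own

Fix: Specify the join condition linking the foreign key to the parent id

Corrected query:
SELECT c.id, p.name, c.amount FROM customers p JOIN purchases c ON c.customer_id = p.id

Result:
id | name  | amount 
---+-------+--------
1  | Dave  | 1177.64
2  | Grace | 1027.95
3  | Carol | 1548.95
4  | Grace | 1039.72
5  | Dave  | 1678.54
6  | Dave  | 1728.92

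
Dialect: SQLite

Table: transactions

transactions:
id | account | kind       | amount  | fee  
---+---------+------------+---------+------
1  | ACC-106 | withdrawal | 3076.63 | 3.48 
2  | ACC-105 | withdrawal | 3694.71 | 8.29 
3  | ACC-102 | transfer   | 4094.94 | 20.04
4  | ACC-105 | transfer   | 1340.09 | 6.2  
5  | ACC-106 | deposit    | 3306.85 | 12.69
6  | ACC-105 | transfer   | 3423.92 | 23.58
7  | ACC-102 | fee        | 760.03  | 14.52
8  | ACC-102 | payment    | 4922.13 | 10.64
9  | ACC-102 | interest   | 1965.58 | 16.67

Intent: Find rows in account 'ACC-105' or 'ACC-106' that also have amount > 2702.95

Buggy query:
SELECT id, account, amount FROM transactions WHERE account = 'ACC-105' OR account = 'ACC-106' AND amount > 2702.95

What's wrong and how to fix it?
Bug: Without parentheses, AND is evaluated before OR, so the amount filter only applies to the 'ACC-106' branch

Fix: Add parentheses around the OR so the AND applies to both alternatives

Corrected query:
SELECT id, account, amount FROM transactions WHERE (account = 'ACC-105' OR account = 'ACC-106') AND amount > 2702.95

Result:
id | account | amount 
---+---------+--------
1  | ACC-106 | 3076.63
2  | ACC-105 | 3694.71
5  | ACC-106 | 3306.85
6  | ACC-105 | 3423.92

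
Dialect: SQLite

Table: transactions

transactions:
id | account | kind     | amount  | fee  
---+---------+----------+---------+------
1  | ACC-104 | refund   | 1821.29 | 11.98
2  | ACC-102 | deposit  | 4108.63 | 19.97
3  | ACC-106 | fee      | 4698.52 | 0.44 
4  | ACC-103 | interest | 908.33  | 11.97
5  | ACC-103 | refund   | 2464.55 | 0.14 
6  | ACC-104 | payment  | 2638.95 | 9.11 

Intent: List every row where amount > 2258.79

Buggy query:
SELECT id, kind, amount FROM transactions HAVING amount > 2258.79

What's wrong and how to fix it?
Bug: This is a non-aggregate query (no GROUP BY, no aggregates), so in SQLite the HAVING clause is invalid here; a row-level condition belongs in WHERE

Fix: Replace HAVING with WHERE since the condition applies to individual rows

Corrected query:
SELECT id, kind, amount FROM transactions WHERE amount > 2258.79

Result:
id | kind    | amount 
---+---------+--------
2  | deposit | 4108.63
3  | fee     | 4698.52
5  | refund  | 2464.55
6  | payment | 2638.95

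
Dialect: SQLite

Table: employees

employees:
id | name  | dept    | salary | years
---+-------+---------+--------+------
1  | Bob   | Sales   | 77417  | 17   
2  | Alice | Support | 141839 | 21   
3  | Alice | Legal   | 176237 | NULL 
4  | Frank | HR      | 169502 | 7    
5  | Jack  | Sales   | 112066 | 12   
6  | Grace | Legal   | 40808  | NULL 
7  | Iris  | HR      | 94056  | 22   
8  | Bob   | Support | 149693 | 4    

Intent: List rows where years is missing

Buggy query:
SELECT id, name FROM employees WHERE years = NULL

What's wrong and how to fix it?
Bug: Comparing to NULL with '=' never matches; NULL = NULL is unknown, not true

Fix: Replace '= NULL' with 'IS NULL'

Corrected query:
SELECT id, name FROM employees WHERE years IS NULL

Result:
id | name 
---+------
3  | Alice
6  | Grace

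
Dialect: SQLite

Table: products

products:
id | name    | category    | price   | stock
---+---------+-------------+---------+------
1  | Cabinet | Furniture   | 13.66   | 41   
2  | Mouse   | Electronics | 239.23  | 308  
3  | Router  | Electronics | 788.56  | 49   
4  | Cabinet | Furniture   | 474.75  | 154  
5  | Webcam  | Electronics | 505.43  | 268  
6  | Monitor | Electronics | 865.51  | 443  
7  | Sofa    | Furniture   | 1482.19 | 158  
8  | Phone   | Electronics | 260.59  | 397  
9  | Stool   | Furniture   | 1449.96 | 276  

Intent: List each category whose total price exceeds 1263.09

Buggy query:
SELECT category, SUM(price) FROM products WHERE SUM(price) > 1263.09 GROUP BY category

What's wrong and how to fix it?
Bug: SUM(price) is an aggregate, but WHERE filters rows before aggregation

Fix: Use HAVING (which filters groups after aggregation) instead of WHERE

Corrected query:
SELECT category, SUM(price) FROM products GROUP BY category HAVING SUM(price) > 1263.09

Result:
category    | SUM(price)
------------+-----------
Electronics | 2659.32   
Furniture   | 3420.56   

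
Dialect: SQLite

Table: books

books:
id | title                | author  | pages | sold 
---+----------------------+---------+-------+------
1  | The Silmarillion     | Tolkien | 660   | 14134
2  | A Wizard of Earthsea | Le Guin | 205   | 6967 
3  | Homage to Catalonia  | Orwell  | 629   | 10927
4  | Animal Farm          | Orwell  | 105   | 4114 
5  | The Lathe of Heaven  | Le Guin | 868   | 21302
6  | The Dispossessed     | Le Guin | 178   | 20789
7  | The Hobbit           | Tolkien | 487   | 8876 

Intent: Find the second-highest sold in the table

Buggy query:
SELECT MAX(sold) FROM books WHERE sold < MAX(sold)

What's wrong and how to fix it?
Bug: The inner MAX is an aggregate inside WHERE, which is not allowed

Fix: Compute the overall MAX in a subquery, then take MAX of rows below it

Corrected query:
SELECT MAX(sold) FROM books WHERE sold < (SELECT MAX(sold) FROM books)

Result:
MAX(sold)
---------
20789    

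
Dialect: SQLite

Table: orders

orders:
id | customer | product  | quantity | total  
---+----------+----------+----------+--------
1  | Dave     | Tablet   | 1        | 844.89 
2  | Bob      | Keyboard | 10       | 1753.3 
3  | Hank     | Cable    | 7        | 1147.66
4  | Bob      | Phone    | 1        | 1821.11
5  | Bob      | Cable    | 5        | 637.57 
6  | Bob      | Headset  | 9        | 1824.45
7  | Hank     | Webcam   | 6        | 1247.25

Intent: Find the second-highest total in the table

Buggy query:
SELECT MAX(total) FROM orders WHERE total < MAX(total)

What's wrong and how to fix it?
Bug: MAX(total) on the right of the comparison is an aggregate-in-WHERE error

Fix: Put the inner MAX in a scalar subquery

Corrected query:
SELECT MAX(total) FROM orders WHERE total < (SELECT MAX(total) FROM orders)

Result:
MAX(total)
----------
1821.11   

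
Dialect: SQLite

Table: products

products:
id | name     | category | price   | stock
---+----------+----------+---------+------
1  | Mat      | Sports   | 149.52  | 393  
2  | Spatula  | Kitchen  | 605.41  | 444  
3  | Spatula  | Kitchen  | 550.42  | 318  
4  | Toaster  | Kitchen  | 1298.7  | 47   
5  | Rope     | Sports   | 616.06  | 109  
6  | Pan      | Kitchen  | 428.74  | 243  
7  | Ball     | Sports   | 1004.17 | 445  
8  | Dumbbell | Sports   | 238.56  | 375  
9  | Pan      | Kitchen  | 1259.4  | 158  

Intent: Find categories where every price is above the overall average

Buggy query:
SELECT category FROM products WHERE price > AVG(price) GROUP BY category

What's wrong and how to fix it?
Bug: AVG() is an aggregate; it can't sit directly in WHERE

Fix: Use a subquery for AVG and a HAVING MIN(...) filter so the condition holds for every row in the group

Corrected query:
SELECT category FROM products GROUP BY category HAVING MIN(price) > (SELECT AVG(price) FROM products)

Result:
(no rows)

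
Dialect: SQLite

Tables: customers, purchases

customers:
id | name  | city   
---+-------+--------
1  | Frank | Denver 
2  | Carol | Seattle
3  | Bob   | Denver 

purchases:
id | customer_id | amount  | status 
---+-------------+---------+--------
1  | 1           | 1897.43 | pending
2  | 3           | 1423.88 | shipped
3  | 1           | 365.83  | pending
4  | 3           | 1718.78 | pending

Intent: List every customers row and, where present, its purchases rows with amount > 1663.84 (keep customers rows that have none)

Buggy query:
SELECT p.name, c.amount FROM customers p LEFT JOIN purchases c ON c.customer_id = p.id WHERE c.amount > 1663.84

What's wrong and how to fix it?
Bug: Filtering c.amount in WHERE discards the NULL rows produced by LEFT JOIN, turning it into an inner join

Fix: Move the right-table condition into the ON clause so unmatched parents are kept

Corrected query:
SELECT p.name, c.amount FROM customers p LEFT JOIN purchases c ON c.customer_id = p.id AND c.amount > 1663.84

Result:
name  | amount 
------+--------
Frank | 1897.43
Carol | NULL   
Bob   | 1718.78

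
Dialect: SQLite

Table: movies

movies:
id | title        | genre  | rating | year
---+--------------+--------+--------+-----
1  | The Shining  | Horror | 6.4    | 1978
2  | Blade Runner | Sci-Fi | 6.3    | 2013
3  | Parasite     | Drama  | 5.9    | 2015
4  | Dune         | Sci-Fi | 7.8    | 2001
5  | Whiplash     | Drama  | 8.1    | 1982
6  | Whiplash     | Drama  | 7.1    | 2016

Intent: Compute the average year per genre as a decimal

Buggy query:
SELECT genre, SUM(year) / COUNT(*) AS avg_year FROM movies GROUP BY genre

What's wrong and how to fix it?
Bug: Both operands are integers, so '/' performs integer division and truncates

Fix: Multiply by 1.0 (or CAST to REAL) to force floating-point division

Corrected query:
SELECT genre, SUM(year) * 1.0 / COUNT(*) AS avg_year FROM movies GROUP BY genre

Result:
genre  | avg_year   
-------+------------
Drama  | 2004.333333
Horror | 1978       
Sci-Fi | 2007       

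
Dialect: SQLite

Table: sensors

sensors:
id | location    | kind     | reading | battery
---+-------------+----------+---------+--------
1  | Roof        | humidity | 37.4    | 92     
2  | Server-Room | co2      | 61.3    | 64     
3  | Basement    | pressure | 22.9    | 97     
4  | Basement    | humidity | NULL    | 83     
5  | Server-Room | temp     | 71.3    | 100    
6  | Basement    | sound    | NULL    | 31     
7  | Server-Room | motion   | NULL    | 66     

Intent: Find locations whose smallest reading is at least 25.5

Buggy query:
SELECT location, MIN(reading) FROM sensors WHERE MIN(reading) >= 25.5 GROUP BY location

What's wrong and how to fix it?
Bug: Aggregates like MIN are computed per group after WHERE runs

Fix: Use HAVING for the per-group MIN condition

Corrected query:
SELECT location, MIN(reading) FROM sensors GROUP BY location HAVING MIN(reading) >= 25.5

Result:
location    | MIN(reading)
------------+-------------
Roof        | 37.4        
Server-Room | 61.3        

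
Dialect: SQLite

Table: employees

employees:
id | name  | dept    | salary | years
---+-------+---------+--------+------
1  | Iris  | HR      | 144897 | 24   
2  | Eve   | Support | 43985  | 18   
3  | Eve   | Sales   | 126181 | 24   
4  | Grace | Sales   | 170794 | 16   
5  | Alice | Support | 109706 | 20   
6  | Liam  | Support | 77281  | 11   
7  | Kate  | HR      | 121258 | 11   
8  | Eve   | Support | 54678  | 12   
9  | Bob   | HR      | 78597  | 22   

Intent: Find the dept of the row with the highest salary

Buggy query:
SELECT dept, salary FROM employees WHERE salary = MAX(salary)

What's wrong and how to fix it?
Bug: MAX(salary) is an aggregate and cannot be used directly in WHERE

Fix: Wrap MAX in a scalar subquery so WHERE compares against a single value

Corrected query:
SELECT dept, salary FROM employees WHERE salary = (SELECT MAX(salary) FROM employees)

Result:
dept  | salary
------+-------
Sales | 170794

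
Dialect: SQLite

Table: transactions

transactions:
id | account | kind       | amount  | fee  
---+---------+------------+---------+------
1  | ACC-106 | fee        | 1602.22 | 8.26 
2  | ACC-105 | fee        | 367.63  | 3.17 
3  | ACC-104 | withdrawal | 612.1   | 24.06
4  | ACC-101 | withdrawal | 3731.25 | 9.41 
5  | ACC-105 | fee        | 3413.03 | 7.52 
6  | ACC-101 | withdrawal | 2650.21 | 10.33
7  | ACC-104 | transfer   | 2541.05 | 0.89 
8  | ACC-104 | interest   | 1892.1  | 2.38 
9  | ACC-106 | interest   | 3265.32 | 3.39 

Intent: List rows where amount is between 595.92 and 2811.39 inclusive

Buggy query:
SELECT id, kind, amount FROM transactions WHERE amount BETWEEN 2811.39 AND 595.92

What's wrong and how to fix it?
Bug: The bounds are reversed; BETWEEN a AND b requires a <= b to match anything

Fix: Write BETWEEN 595.92 AND 2811.39

Corrected query:
SELECT id, kind, amount FROM transactions WHERE amount BETWEEN 595.92 AND 2811.39

Result:
id | kind       | amount 
---+------------+--------
1  | fee        | 1602.22
3  | withdrawal | 612.1  
6  | withdrawal | 2650.21
7  | transfer   | 2541.05
8  | interest   | 1892.1 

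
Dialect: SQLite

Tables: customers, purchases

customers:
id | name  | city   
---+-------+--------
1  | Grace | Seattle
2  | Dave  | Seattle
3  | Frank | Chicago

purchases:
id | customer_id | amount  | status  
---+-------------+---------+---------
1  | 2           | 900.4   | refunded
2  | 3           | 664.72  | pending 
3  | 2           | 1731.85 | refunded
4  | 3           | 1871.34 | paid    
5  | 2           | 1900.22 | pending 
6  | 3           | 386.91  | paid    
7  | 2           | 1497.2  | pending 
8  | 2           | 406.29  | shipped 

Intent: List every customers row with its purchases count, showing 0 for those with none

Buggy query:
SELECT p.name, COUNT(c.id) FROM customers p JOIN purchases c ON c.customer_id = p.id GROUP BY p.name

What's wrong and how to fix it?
Bug: INNER JOIN drops customers rows that have no matching purchases rows

Fix: Switch to LEFT JOIN to retain unmatched parent rows

Corrected query:
SELECT p.name, COUNT(c.id) FROM customers p LEFT JOIN purchases c ON c.customer_id = p.id GROUP BY p.name

Result:
name  | COUNT(c.id)
------+------------
Dave  | 5          
Frank | 3          
Grace | 0          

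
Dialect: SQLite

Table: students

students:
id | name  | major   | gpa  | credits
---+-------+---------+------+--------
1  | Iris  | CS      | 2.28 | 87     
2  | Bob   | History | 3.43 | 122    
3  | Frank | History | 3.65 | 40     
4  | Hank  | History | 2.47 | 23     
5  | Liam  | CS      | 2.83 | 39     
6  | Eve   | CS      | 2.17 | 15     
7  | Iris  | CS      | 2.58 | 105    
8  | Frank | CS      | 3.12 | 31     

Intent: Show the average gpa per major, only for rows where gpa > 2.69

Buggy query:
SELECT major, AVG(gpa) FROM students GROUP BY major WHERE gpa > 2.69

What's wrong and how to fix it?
Bug: Row-level WHERE must come before GROUP BY in the clause order

Fix: Place WHERE between FROM and GROUP BY

Corrected query:
SELECT major, AVG(gpa) FROM students WHERE gpa > 2.69 GROUP BY major

Result:
major   | AVG(gpa)
--------+---------
CS      | 2.975   
History | 3.54    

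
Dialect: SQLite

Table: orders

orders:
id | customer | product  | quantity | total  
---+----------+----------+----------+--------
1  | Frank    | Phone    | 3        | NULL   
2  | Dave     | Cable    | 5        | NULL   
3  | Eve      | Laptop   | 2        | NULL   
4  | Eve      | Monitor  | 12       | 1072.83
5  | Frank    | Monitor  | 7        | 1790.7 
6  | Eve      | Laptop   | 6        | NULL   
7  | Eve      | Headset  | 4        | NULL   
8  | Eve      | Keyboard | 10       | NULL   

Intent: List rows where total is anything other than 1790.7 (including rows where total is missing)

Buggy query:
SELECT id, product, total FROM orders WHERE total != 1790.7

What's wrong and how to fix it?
Bug: 'total != 1790.7' is unknown when total is NULL, so NULL rows are silently excluded

Fix: Handle NULL separately with IS NULL alongside the inequality

Corrected query:
SELECT id, product, total FROM orders WHERE total != 1790.7 OR total IS NULL

Result:
id | product  | total  
---+----------+--------
1  | Phone    | NULL   
2  | Cable    | NULL   
3  | Laptop   | NULL   
4  | Monitor  | 1072.83
6  | Laptop   | NULL   
7  | Headset  | NULL   
8  | Keyboard | NULL   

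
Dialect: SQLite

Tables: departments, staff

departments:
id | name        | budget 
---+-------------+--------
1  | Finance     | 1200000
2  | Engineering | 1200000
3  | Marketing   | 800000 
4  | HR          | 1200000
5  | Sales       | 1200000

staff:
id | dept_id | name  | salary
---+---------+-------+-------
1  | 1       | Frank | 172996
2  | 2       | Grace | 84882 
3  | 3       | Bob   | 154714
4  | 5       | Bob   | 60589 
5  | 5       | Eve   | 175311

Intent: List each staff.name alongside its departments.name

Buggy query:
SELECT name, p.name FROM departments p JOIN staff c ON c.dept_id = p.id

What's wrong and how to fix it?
Bug: Both tables have a 'name' column; the unqualified reference is ambiguous

Fix: Qualify the column with its table alias (c.name)

Corrected query:
SELECT c.name, p.name FROM departments p JOIN staff c ON c.dept_id = p.id

Result:
name  | name       
------+------------
Frank | Finance    
Grace | Engineering
Bob   | Marketing  
Bob   | Sales      
Eve   | Sales      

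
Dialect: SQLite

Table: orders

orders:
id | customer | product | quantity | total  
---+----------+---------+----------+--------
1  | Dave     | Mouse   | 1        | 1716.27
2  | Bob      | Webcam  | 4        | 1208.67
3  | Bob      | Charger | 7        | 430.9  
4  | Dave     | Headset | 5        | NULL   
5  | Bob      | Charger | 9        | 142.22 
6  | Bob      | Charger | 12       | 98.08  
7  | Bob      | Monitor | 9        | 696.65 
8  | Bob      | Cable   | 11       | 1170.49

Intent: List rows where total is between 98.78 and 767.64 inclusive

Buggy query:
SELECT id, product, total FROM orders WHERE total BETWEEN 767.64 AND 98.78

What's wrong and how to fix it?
Bug: BETWEEN expects the lower bound first; with 767.64 AND 98.78 the range is empty

Fix: Write BETWEEN 98.78 AND 767.64

Corrected query:
SELECT id, product, total FROM orders WHERE total BETWEEN 98.78 AND 767.64

Result:
id | product | total 
---+---------+-------
3  | Charger | 430.9 
5  | Charger | 142.22
7  | Monitor | 696.65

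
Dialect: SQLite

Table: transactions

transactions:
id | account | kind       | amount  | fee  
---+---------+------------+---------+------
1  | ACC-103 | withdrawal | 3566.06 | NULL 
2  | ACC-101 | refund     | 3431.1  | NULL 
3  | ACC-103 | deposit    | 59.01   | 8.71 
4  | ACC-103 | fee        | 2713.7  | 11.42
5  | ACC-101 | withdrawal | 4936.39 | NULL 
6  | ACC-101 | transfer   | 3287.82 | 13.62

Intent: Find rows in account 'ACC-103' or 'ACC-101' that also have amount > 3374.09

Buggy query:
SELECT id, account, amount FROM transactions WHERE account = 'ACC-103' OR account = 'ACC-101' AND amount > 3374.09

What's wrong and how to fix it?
Bug: Without parentheses, AND is evaluated before OR, so the amount filter only applies to the 'ACC-101' branch

Fix: Add parentheses around the OR so the AND applies to both alternatives

Corrected query:
SELECT id, account, amount FROM transactions WHERE (account = 'ACC-103' OR account = 'ACC-101') AND amount > 3374.09

Result:
id | account | amount 
---+---------+--------
1  | ACC-103 | 3566.06
2  | ACC-101 | 3431.1 
5  | ACC-101 | 4936.39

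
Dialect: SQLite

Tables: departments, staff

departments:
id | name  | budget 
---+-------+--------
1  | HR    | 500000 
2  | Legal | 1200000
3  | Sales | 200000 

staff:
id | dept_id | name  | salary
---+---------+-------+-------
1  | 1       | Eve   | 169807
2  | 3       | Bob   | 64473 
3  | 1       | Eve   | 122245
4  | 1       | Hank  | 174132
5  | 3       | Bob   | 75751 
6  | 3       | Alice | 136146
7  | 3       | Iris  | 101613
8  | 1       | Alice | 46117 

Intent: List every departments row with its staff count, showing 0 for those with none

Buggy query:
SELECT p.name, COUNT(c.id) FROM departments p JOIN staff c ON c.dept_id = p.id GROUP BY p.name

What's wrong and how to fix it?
Bug: INNER JOIN drops departments rows that have no matching staff rows

Fix: Use LEFT JOIN so parents without children still appear (COUNT(c.id) gives 0)

Corrected query:
SELECT p.name, COUNT(c.id) FROM departments p LEFT JOIN staff c ON c.dept_id = p.id GROUP BY p.name

Result:
name  | COUNT(c.id)
------+------------
HR    | 4          
Legal | 0          
Sales | 4          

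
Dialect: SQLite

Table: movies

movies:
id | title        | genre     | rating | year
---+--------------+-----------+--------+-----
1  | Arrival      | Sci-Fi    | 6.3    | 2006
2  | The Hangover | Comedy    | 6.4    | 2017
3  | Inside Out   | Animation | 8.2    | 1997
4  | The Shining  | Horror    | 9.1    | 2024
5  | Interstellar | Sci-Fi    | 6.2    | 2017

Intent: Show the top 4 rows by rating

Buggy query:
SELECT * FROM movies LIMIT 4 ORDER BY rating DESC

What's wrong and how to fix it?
Bug: ORDER BY cannot follow LIMIT; LIMIT is the final clause

Fix: Swap the clauses: ORDER BY first, then LIMIT

Corrected query:
SELECT * FROM movies ORDER BY rating DESC LIMIT 4

Result:
id | title        | genre     | rating | year
---+--------------+-----------+--------+-----
4  | The Shining  | Horror    | 9.1    | 2024
3  | Inside Out   | Animation | 8.2    | 1997
2  | The Hangover | Comedy    | 6.4    | 2017
1  | Arrival      | Sci-Fi    | 6.3    | 2006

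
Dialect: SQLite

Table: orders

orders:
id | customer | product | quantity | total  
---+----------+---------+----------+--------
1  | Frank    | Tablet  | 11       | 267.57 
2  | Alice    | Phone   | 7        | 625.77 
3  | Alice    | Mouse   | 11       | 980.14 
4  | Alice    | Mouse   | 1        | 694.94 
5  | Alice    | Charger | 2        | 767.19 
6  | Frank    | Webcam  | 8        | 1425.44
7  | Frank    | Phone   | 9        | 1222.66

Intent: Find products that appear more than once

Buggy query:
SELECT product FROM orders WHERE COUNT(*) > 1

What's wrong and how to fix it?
Bug: WHERE can't reference COUNT(*); aggregates are computed after WHERE

Fix: Group first, then use HAVING for the count condition

Corrected query:
SELECT product FROM orders GROUP BY product HAVING COUNT(*) > 1

Result:
product
-------
Mouse  
Phone  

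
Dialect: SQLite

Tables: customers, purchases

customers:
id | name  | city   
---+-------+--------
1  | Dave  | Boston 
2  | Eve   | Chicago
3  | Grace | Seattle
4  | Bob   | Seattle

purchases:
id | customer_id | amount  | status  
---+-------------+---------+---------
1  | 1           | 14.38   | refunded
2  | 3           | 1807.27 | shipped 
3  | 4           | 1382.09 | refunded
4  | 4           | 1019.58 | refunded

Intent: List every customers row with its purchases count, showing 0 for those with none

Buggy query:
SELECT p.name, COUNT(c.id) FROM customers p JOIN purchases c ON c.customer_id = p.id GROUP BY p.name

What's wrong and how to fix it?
Bug: An inner join excludes parents with zero children

Fix: Switch to LEFT JOIN to retain unmatched parent rows

Corrected query:
SELECT p.name, COUNT(c.id) FROM customers p LEFT JOIN purchases c ON c.customer_id = p.id GROUP BY p.name

Result:
name  | COUNT(c.id)
------+------------
Bob   | 2          
Dave  | 1          
Eve   | 0          
Grace | 1          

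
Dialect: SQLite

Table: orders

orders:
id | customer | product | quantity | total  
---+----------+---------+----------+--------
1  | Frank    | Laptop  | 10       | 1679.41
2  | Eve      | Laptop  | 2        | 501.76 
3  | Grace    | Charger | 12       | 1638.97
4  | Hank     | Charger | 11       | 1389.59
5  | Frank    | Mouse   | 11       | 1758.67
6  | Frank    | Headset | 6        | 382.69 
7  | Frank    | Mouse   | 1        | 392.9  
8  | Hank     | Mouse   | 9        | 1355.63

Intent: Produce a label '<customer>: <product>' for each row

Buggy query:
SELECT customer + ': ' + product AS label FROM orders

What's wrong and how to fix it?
Bug: '+' is numeric addition; on text columns SQLite converts them to 0 instead of concatenating

Fix: Use the || operator for string concatenation

Corrected query:
SELECT customer || ': ' || product AS label FROM orders

Result:
label         
--------------
Frank: Laptop 
Eve: Laptop   
Grace: Charger
Hank: Charger 
Frank: Mouse  
Frank: Headset
Frank: Mouse  
Hank: Mouse   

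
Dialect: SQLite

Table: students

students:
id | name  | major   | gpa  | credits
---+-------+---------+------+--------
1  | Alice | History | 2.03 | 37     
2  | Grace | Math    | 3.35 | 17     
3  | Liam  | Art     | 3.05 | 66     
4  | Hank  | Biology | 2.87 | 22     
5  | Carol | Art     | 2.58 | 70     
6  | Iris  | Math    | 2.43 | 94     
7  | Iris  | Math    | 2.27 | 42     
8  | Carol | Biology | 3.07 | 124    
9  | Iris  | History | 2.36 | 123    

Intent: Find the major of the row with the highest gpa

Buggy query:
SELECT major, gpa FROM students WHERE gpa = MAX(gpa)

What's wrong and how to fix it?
Bug: WHERE is evaluated per row; an aggregate over the whole table isn't defined there

Fix: Wrap MAX in a scalar subquery so WHERE compares against a single value

Corrected query:
SELECT major, gpa FROM students WHERE gpa = (SELECT MAX(gpa) FROM students)

Result:
major | gpa 
------+-----
Math  | 3.35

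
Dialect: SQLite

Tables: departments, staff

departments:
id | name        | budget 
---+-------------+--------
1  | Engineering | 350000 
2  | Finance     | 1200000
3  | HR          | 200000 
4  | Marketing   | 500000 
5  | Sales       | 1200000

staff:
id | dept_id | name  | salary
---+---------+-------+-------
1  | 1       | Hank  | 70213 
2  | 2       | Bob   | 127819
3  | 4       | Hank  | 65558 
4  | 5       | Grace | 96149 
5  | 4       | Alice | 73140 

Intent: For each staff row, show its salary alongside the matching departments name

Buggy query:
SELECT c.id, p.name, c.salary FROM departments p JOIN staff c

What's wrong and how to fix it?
Bug: Missing join condition: each staff row is matched to all departments rows instead of just its own

Fix: Add ON c.dept_id = p.id to the JOIN

Corrected query:
SELECT c.id, p.name, c.salary FROM departments p JOIN staff c ON c.dept_id = p.id

Result:
id | name        | salary
---+-------------+-------
1  | Engineering | 70213 
2  | Finance     | 127819
3  | Marketing   | 65558 
4  | Sales       | 96149 
5  | Marketing   | 73140 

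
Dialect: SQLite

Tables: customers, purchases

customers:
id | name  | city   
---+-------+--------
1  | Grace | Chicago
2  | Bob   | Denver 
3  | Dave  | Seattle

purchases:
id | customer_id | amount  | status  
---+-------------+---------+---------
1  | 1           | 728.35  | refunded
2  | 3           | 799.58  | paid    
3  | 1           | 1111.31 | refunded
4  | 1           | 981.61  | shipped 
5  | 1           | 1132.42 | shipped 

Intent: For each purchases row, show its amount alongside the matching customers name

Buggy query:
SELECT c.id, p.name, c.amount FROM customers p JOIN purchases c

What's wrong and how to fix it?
Bug: Missing join condition: each purchases row is matched to all customers rows instead of just its own

Fix: Specify the join condition linking the foreign key to the parent id

Corrected query:
SELECT c.id, p.name, c.amount FROM customers p JOIN purchases c ON c.customer_id = p.id

Result:
id | name  | amount 
---+-------+--------
1  | Grace | 728.35 
2  | Dave  | 799.58 
3  | Grace | 1111.31
4  | Grace | 981.61 
5  | Grace | 1132.42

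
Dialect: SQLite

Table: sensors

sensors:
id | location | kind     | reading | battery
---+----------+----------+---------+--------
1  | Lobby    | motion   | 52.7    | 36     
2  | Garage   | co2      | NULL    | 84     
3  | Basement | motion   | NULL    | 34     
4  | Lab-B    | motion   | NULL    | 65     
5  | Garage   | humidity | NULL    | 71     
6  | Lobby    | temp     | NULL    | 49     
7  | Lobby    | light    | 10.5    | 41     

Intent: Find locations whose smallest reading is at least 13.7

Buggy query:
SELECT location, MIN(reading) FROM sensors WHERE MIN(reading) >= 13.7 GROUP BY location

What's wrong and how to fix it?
Bug: MIN() in WHERE is a misuse of aggregate

Fix: Use HAVING for the per-group MIN condition

Corrected query:
SELECT location, MIN(reading) FROM sensors GROUP BY location HAVING MIN(reading) >= 13.7

Result:
(no rows)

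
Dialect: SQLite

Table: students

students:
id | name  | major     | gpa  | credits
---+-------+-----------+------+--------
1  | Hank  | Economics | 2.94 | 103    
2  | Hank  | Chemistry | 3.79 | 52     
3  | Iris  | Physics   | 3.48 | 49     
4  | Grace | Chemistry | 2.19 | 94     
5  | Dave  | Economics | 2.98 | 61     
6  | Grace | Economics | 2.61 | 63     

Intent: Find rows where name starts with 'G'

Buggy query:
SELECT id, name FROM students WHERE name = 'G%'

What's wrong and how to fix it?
Bug: Wildcards only work with LIKE; '=' treats '%' as a literal character

Fix: Use LIKE for wildcard pattern matching

Corrected query:
SELECT id, name FROM students WHERE name LIKE 'G%'

Result:
id | name 
---+------
4  | Grace
6  | Grace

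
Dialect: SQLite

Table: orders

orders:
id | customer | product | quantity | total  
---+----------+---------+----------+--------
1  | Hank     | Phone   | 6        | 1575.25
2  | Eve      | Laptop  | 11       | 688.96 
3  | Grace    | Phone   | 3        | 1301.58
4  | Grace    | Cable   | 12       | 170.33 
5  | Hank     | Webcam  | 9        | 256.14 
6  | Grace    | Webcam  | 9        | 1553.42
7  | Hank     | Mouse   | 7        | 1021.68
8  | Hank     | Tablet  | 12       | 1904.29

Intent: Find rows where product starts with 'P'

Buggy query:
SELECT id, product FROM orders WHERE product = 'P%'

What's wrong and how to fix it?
Bug: '=' compares the literal string including the % character; pattern matching needs LIKE

Fix: Use LIKE for wildcard pattern matching

Corrected query:
SELECT id, product FROM orders WHERE product LIKE 'P%'

Result:
id | product
---+--------
1  | Phone  
3  | Phone  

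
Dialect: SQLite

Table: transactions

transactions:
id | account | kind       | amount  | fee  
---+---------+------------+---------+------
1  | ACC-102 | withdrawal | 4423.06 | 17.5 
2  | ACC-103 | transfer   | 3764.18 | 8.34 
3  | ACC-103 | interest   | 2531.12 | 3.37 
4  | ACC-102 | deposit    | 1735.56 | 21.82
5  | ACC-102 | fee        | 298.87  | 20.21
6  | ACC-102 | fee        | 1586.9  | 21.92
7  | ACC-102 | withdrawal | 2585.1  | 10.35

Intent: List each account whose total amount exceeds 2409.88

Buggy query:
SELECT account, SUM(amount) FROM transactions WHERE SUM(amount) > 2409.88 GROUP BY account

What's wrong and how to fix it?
Bug: SUM(amount) is an aggregate, but WHERE filters rows before aggregation

Fix: Use HAVING (which filters groups after aggregation) instead of WHERE

Corrected query:
SELECT account, SUM(amount) FROM transactions GROUP BY account HAVING SUM(amount) > 2409.88

Result:
account | SUM(amount)
--------+------------
ACC-102 | 10629.49   
ACC-103 | 6295.3     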